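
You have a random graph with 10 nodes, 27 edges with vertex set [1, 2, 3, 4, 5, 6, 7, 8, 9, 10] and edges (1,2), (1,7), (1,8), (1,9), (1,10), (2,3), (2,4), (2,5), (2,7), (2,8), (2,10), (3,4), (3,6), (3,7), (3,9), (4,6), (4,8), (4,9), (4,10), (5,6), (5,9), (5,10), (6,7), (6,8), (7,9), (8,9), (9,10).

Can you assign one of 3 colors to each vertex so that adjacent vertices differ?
No, G is not 3-colorable

Odd cycle [7, 3, 4, 8, 1] needs 3 colors (χ ≥ 3).
Vertex 2 is adjacent to every vertex of [1, 3, 4, 7, 8], which already need 3 colors among themselves, so 2 needs a new color (χ ≥ 4).
Hence χ(G) ≥ 4 > 3, so no proper 3-coloring exists.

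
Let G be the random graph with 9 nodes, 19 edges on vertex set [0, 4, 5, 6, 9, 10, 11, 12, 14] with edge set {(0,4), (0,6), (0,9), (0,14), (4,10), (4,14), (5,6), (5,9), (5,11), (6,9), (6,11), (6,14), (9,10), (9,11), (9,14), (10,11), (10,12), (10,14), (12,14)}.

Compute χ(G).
χ(G) = 4

Clique number ω(G) = 4 (lower bound: χ ≥ ω).
The clique on [0, 6, 9, 14] has size 4, forcing χ ≥ 4, and the coloring below uses 4 colors, so χ(G) = 4.
A valid 4-coloring: color 1: [4, 9, 12]; color 2: [11, 14]; color 3: [6, 10]; color 4: [0, 5].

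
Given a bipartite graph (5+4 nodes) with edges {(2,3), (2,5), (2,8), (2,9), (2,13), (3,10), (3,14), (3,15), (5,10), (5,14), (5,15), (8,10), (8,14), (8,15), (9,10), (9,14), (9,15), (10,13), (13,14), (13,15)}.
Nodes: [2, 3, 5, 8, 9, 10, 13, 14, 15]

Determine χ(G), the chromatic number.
χ(G) = 2

Clique number ω(G) = 2 (lower bound: χ ≥ ω).
The graph is bipartite (no odd cycle), so 2 colors suffice: χ(G) = 2.
A valid 2-coloring: color 1: [2, 10, 14, 15]; color 2: [3, 5, 8, 9, 13].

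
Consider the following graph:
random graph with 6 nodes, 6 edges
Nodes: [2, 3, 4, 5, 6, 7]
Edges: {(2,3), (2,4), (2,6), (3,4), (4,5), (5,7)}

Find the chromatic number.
Clique number ω(G) = 3 (lower bound: χ ≥ ω).
The clique on [2, 3, 4] has size 3, forcing χ ≥ 3, and the coloring below uses 3 colors, so χ(G) = 3.
A valid 3-coloring: color 1: [4, 6, 7]; color 2: [2, 5]; color 3: [3].

χ(G) = 3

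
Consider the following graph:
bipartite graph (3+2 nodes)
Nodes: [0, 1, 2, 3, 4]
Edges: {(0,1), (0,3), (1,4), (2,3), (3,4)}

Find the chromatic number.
Clique number ω(G) = 2 (lower bound: χ ≥ ω).
The graph is bipartite (no odd cycle), so 2 colors suffice: χ(G) = 2.
A valid 2-coloring: color 1: [1, 3]; color 2: [0, 2, 4].

χ(G) = 2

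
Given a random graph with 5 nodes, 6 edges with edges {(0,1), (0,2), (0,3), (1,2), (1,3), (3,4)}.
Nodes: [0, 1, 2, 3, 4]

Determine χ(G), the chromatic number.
χ(G) = 3

Clique number ω(G) = 3 (lower bound: χ ≥ ω).
The clique on [0, 1, 2] has size 3, forcing χ ≥ 3, and the coloring below uses 3 colors, so χ(G) = 3.
A valid 3-coloring: color 1: [2, 3]; color 2: [1, 4]; color 3: [0].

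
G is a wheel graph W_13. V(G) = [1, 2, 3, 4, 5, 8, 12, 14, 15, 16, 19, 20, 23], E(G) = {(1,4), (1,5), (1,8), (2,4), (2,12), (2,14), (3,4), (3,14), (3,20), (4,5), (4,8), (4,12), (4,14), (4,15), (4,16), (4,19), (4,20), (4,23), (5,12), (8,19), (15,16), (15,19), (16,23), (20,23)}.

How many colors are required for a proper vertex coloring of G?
χ(G) = 3

Clique number ω(G) = 3 (lower bound: χ ≥ ω).
The clique on [1, 4, 8] has size 3, forcing χ ≥ 3, and the coloring below uses 3 colors, so χ(G) = 3.
A valid 3-coloring: color 1: [4]; color 2: [2, 3, 5, 8, 15, 23]; color 3: [1, 12, 14, 16, 19, 20].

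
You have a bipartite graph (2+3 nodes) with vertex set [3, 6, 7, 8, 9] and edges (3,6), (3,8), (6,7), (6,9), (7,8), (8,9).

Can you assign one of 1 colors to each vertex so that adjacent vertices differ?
No, G is not 1-colorable

Edge (8,9) forces its endpoints to differ, so 1 color is not enough.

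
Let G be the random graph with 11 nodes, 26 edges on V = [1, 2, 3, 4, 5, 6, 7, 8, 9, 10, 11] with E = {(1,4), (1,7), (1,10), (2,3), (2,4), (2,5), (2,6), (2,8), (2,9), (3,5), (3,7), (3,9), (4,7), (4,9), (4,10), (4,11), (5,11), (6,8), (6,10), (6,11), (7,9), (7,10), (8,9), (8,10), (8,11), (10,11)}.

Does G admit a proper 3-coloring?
No, G is not 3-colorable

The clique on vertices [1, 4, 7, 10] has size 4 > 3, so it alone needs 4 colors.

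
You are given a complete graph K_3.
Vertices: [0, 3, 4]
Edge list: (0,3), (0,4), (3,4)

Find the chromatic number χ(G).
χ(G) = 3

Clique number ω(G) = 3 (lower bound: χ ≥ ω).
The clique on [0, 3, 4] has size 3, forcing χ ≥ 3, and the coloring below uses 3 colors, so χ(G) = 3.
A valid 3-coloring: color 1: [3]; color 2: [4]; color 3: [0].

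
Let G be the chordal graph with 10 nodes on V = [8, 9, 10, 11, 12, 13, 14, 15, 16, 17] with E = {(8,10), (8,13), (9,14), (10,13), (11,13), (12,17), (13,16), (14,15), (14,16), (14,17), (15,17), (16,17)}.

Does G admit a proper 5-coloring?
Yes, G is 5-colorable

A valid 5-coloring: color 1: [12, 13, 14]; color 2: [8, 9, 11, 15, 16]; color 3: [10, 17].
(χ(G) = 3 ≤ 5.)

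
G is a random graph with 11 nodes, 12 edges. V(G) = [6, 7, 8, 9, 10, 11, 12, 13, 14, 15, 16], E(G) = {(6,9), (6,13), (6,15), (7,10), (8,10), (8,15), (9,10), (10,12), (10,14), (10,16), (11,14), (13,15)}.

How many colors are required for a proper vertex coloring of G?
χ(G) = 3

Clique number ω(G) = 3 (lower bound: χ ≥ ω).
The clique on [6, 13, 15] has size 3, forcing χ ≥ 3, and the coloring below uses 3 colors, so χ(G) = 3.
A valid 3-coloring: color 1: [6, 10, 11]; color 2: [7, 9, 12, 14, 15, 16]; color 3: [8, 13].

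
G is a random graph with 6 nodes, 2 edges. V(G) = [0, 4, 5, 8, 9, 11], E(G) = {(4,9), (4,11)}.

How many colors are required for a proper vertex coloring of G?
Clique number ω(G) = 2 (lower bound: χ ≥ ω).
The graph is bipartite (no odd cycle), so 2 colors suffice: χ(G) = 2.
A valid 2-coloring: color 1: [0, 4, 5, 8]; color 2: [9, 11].

χ(G) = 2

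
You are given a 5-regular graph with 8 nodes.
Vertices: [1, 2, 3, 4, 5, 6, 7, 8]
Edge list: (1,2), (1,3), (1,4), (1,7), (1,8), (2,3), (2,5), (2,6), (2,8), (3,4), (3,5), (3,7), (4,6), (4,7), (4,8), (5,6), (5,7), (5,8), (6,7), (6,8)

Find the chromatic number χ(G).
Clique number ω(G) = 4 (lower bound: χ ≥ ω).
The clique on [1, 3, 4, 7] has size 4, forcing χ ≥ 4, and the coloring below uses 4 colors, so χ(G) = 4.
A valid 4-coloring: color 1: [1, 6]; color 2: [2, 7]; color 3: [3, 8]; color 4: [4, 5].

χ(G) = 4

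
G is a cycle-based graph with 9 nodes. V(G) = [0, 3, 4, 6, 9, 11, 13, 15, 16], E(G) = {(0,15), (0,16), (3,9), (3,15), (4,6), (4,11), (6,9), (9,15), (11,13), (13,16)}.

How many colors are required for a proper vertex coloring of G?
χ(G) = 3

Clique number ω(G) = 3 (lower bound: χ ≥ ω).
The clique on [3, 9, 15] has size 3, forcing χ ≥ 3, and the coloring below uses 3 colors, so χ(G) = 3.
A valid 3-coloring: color 1: [6, 11, 15, 16]; color 2: [0, 4, 9, 13]; color 3: [3].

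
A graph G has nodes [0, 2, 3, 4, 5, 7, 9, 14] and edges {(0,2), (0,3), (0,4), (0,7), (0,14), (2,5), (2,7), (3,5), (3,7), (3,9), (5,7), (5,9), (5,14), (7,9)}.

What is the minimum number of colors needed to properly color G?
χ(G) = 4

Clique number ω(G) = 4 (lower bound: χ ≥ ω).
The clique on [3, 5, 7, 9] has size 4, forcing χ ≥ 4, and the coloring below uses 4 colors, so χ(G) = 4.
A valid 4-coloring: color 1: [0, 5]; color 2: [4, 7, 14]; color 3: [2, 3]; color 4: [9].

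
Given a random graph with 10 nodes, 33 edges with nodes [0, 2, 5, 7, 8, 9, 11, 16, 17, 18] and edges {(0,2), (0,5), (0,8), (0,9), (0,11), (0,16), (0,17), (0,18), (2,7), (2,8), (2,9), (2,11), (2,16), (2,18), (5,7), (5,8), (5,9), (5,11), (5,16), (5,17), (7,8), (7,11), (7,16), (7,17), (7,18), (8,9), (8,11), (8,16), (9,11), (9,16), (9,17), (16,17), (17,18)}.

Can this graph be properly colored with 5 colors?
Yes, G is 5-colorable

A valid 5-coloring: color 1: [0, 7]; color 2: [2, 5]; color 3: [11, 16, 18]; color 4: [8, 17]; color 5: [9].
(χ(G) = 5 ≤ 5.)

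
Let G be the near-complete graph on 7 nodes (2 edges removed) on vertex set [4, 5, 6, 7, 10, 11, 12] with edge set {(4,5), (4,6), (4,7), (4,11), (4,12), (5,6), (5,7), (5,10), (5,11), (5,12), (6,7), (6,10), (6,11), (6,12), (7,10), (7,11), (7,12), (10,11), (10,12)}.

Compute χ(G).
Clique number ω(G) = 5 (lower bound: χ ≥ ω).
The clique on [5, 6, 7, 10, 11] has size 5, forcing χ ≥ 5, and the coloring below uses 5 colors, so χ(G) = 5.
A valid 5-coloring: color 1: [5]; color 2: [7]; color 3: [6]; color 4: [11, 12]; color 5: [4, 10].

χ(G) = 5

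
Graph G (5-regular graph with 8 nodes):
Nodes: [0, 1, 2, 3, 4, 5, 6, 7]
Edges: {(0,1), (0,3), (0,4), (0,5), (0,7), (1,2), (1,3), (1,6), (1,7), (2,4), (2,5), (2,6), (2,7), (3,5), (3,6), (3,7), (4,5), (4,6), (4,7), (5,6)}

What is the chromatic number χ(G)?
Clique number ω(G) = 4 (lower bound: χ ≥ ω).
The clique on [0, 1, 3, 7] has size 4, forcing χ ≥ 4, and the coloring below uses 4 colors, so χ(G) = 4.
A valid 4-coloring: color 1: [6, 7]; color 2: [1, 5]; color 3: [0, 2]; color 4: [3, 4].

χ(G) = 4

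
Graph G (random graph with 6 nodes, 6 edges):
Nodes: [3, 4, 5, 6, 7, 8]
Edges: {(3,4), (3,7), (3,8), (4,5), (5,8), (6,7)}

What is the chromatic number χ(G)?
χ(G) = 2

Clique number ω(G) = 2 (lower bound: χ ≥ ω).
The graph is bipartite (no odd cycle), so 2 colors suffice: χ(G) = 2.
A valid 2-coloring: color 1: [3, 5, 6]; color 2: [4, 7, 8].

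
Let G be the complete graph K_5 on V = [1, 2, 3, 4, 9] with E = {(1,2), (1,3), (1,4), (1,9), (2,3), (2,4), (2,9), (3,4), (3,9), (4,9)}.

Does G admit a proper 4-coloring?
The clique on vertices [1, 2, 3, 4, 9] has size 5 > 4, so it alone needs 5 colors.

No, G is not 4-colorable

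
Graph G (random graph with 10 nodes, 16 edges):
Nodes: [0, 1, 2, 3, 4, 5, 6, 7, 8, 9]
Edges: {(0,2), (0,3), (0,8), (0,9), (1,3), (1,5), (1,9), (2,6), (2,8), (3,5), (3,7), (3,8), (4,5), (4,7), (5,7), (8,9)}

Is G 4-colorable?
Yes, G is 4-colorable

A valid 4-coloring: color 1: [2, 3, 4, 9]; color 2: [5, 6, 8]; color 3: [0, 1, 7].
(χ(G) = 3 ≤ 4.)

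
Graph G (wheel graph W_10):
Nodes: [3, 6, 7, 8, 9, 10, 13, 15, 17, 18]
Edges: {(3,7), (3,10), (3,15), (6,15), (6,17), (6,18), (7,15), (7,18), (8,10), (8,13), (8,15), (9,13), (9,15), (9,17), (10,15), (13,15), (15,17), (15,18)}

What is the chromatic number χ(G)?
χ(G) = 4

Clique number ω(G) = 3 (lower bound: χ ≥ ω).
Odd cycle [9, 17, 6, 18, 7, 3, 10, 8, 13] needs 3 colors (χ ≥ 3).
Vertex 15 is adjacent to every vertex of [3, 6, 7, 8, 9, 10, 13, 17, 18], which already need 3 colors among themselves, so 15 needs a new color (χ ≥ 4).
The coloring below uses 4 colors, so χ(G) = 4.
A valid 4-coloring: color 1: [15]; color 2: [6, 7, 8, 9]; color 3: [3, 13, 17, 18]; color 4: [10].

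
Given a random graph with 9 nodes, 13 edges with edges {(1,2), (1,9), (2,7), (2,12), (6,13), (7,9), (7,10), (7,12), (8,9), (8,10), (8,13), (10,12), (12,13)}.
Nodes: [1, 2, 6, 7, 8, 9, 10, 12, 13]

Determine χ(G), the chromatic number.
χ(G) = 3

Clique number ω(G) = 3 (lower bound: χ ≥ ω).
The clique on [2, 7, 12] has size 3, forcing χ ≥ 3, and the coloring below uses 3 colors, so χ(G) = 3.
A valid 3-coloring: color 1: [1, 7, 13]; color 2: [6, 8, 12]; color 3: [2, 9, 10].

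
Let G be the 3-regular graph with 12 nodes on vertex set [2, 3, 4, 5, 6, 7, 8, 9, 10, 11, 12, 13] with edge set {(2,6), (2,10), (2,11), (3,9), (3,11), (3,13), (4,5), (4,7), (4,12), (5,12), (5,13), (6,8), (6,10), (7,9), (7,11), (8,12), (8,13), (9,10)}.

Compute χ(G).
Clique number ω(G) = 3 (lower bound: χ ≥ ω).
The clique on [2, 6, 10] has size 3, forcing χ ≥ 3, and the coloring below uses 3 colors, so χ(G) = 3.
A valid 3-coloring: color 1: [6, 9, 11, 12, 13]; color 2: [3, 5, 7, 8, 10]; color 3: [2, 4].

χ(G) = 3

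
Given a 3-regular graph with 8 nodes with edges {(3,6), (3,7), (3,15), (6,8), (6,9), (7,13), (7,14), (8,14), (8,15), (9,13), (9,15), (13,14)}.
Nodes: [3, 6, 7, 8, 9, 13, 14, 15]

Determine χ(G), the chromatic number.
χ(G) = 3

Clique number ω(G) = 3 (lower bound: χ ≥ ω).
The clique on [7, 13, 14] has size 3, forcing χ ≥ 3, and the coloring below uses 3 colors, so χ(G) = 3.
A valid 3-coloring: color 1: [6, 14, 15]; color 2: [3, 8, 13]; color 3: [7, 9].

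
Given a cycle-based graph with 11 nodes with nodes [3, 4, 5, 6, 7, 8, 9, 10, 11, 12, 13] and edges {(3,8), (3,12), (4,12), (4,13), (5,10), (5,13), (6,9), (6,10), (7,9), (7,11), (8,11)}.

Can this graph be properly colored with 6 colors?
Yes, G is 6-colorable

A valid 6-coloring: color 1: [3, 9, 10, 11, 13]; color 2: [4, 5, 6, 7, 8]; color 3: [12].
(χ(G) = 3 ≤ 6.)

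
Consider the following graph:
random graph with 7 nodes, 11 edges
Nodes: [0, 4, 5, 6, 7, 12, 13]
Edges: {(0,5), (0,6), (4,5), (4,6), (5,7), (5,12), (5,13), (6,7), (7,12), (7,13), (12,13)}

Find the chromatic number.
Clique number ω(G) = 4 (lower bound: χ ≥ ω).
The clique on [5, 7, 12, 13] has size 4, forcing χ ≥ 4, and the coloring below uses 4 colors, so χ(G) = 4.
A valid 4-coloring: color 1: [5, 6]; color 2: [0, 4, 7]; color 3: [13]; color 4: [12].

χ(G) = 4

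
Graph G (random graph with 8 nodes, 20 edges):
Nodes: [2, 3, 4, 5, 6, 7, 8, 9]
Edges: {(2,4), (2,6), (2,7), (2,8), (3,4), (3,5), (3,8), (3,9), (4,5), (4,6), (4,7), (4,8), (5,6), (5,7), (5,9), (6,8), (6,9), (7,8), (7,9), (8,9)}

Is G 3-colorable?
No, G is not 3-colorable

The clique on vertices [2, 4, 6, 8] has size 4 > 3, so it alone needs 4 colors.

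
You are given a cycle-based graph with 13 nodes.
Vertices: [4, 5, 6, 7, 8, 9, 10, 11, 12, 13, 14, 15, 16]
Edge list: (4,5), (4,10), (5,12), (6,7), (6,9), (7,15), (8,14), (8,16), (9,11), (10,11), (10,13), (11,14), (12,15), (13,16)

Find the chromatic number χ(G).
Clique number ω(G) = 2 (lower bound: χ ≥ ω).
Odd cycle [10, 11, 9, 6, 7, 15, 12, 5, 4] needs 3 colors (χ ≥ 3).
The coloring below uses 3 colors, so χ(G) = 3.
A valid 3-coloring: color 1: [5, 7, 9, 10, 14, 16]; color 2: [4, 6, 8, 11, 13, 15]; color 3: [12].

χ(G) = 3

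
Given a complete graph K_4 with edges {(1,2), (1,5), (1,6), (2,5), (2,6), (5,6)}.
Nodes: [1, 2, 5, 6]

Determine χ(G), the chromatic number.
χ(G) = 4

Clique number ω(G) = 4 (lower bound: χ ≥ ω).
The clique on [1, 2, 5, 6] has size 4, forcing χ ≥ 4, and the coloring below uses 4 colors, so χ(G) = 4.
A valid 4-coloring: color 1: [2]; color 2: [1]; color 3: [6]; color 4: [5].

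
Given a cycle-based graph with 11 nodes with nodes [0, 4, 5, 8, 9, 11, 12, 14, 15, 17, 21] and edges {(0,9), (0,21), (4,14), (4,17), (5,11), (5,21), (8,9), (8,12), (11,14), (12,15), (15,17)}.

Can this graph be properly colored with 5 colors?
Yes, G is 5-colorable

A valid 5-coloring: color 1: [0, 4, 5, 8, 15]; color 2: [9, 11, 12, 17, 21]; color 3: [14].
(χ(G) = 3 ≤ 5.)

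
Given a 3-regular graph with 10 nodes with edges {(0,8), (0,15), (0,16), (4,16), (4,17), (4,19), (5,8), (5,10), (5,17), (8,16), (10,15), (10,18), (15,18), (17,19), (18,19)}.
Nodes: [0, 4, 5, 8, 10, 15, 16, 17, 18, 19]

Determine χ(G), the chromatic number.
Clique number ω(G) = 3 (lower bound: χ ≥ ω).
The clique on [0, 8, 16] has size 3, forcing χ ≥ 3, and the coloring below uses 3 colors, so χ(G) = 3.
A valid 3-coloring: color 1: [5, 15, 16, 19]; color 2: [0, 4, 10]; color 3: [8, 17, 18].

χ(G) = 3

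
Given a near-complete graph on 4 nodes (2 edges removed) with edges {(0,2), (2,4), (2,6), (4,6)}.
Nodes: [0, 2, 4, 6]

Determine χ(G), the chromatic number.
Clique number ω(G) = 3 (lower bound: χ ≥ ω).
The clique on [2, 4, 6] has size 3, forcing χ ≥ 3, and the coloring below uses 3 colors, so χ(G) = 3.
A valid 3-coloring: color 1: [2]; color 2: [0, 6]; color 3: [4].

χ(G) = 3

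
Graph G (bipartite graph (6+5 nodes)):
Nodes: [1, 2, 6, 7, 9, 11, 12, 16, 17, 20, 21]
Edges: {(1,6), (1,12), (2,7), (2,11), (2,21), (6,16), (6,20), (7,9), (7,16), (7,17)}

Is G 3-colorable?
A valid 3-coloring: color 1: [6, 7, 11, 12, 21]; color 2: [1, 2, 9, 16, 17, 20].
(χ(G) = 2 ≤ 3.)

Yes, G is 3-colorable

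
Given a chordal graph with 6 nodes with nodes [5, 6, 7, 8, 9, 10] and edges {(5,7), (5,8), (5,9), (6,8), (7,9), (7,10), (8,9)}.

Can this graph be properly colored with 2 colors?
The clique on vertices [5, 8, 9] has size 3 > 2, so it alone needs 3 colors.

No, G is not 2-colorable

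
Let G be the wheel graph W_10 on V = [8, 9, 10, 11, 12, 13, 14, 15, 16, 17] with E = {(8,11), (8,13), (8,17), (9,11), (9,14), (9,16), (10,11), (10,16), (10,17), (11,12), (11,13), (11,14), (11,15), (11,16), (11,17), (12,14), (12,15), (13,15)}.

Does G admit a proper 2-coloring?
The clique on vertices [8, 11, 17] has size 3 > 2, so it alone needs 3 colors.

No, G is not 2-colorable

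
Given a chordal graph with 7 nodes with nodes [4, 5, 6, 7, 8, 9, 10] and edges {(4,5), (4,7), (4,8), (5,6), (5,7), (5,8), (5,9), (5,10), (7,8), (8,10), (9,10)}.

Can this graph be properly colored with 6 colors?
A valid 6-coloring: color 1: [5]; color 2: [6, 8, 9]; color 3: [4, 10]; color 4: [7].
(χ(G) = 4 ≤ 6.)

Yes, G is 6-colorable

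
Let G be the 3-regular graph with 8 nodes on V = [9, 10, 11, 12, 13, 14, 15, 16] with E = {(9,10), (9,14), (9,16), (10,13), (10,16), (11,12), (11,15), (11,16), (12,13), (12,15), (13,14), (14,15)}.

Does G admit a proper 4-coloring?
Yes, G is 4-colorable

A valid 4-coloring: color 1: [13, 15, 16]; color 2: [10, 11, 14]; color 3: [9, 12].
(χ(G) = 3 ≤ 4.)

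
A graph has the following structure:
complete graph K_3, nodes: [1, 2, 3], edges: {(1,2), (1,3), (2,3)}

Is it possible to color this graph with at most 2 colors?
No, G is not 2-colorable

The clique on vertices [1, 2, 3] has size 3 > 2, so it alone needs 3 colors.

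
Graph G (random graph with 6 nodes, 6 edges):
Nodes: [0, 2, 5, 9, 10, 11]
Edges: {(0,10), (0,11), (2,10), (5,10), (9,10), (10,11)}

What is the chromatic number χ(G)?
Clique number ω(G) = 3 (lower bound: χ ≥ ω).
The clique on [0, 10, 11] has size 3, forcing χ ≥ 3, and the coloring below uses 3 colors, so χ(G) = 3.
A valid 3-coloring: color 1: [10]; color 2: [2, 5, 9, 11]; color 3: [0].

χ(G) = 3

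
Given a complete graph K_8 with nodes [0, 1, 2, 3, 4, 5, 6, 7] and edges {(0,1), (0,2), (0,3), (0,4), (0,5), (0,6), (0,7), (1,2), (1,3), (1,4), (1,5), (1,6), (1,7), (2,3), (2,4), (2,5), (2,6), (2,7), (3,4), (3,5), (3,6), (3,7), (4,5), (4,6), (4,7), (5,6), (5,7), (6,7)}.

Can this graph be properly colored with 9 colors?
A valid 9-coloring: color 1: [1]; color 2: [4]; color 3: [2]; color 4: [3]; color 5: [0]; color 6: [6]; color 7: [7]; color 8: [5].
(χ(G) = 8 ≤ 9.)

Yes, G is 9-colorable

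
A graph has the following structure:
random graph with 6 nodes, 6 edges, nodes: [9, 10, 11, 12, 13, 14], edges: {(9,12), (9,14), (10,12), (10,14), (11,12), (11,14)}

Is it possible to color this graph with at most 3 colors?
Yes, G is 3-colorable

A valid 3-coloring: color 1: [12, 13, 14]; color 2: [9, 10, 11].
(χ(G) = 2 ≤ 3.)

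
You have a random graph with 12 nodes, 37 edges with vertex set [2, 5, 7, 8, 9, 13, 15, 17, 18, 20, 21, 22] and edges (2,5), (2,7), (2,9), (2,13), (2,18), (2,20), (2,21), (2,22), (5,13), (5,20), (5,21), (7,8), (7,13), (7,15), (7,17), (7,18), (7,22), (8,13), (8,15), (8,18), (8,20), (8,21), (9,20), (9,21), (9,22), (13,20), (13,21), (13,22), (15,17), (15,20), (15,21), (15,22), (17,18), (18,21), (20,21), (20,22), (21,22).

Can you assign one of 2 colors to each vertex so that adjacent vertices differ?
The clique on vertices [2, 9, 20, 21, 22] has size 5 > 2, so it alone needs 5 colors.

No, G is not 2-colorable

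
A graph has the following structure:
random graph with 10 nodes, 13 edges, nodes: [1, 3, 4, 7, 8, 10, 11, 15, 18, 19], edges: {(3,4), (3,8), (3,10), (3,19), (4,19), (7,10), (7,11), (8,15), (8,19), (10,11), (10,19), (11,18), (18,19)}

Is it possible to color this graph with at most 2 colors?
No, G is not 2-colorable

The clique on vertices [7, 10, 11] has size 3 > 2, so it alone needs 3 colors.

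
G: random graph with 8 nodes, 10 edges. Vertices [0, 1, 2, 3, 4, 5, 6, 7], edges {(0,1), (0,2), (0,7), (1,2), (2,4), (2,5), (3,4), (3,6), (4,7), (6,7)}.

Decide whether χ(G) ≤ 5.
A valid 5-coloring: color 1: [2, 3, 7]; color 2: [0, 4, 5, 6]; color 3: [1].
(χ(G) = 3 ≤ 5.)

Yes, G is 5-colorable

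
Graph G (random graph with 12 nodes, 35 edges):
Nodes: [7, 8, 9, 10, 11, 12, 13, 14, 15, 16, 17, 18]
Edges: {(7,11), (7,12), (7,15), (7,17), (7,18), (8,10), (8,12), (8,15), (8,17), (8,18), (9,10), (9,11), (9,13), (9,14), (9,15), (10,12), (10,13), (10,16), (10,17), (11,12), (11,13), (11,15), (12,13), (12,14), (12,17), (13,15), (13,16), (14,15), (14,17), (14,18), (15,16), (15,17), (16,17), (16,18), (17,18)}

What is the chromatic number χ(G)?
Clique number ω(G) = 4 (lower bound: χ ≥ ω).
The clique on [8, 10, 12, 17] has size 4, forcing χ ≥ 4, and the coloring below uses 4 colors, so χ(G) = 4.
A valid 4-coloring: color 1: [13, 17]; color 2: [12, 15, 18]; color 3: [7, 8, 9, 16]; color 4: [10, 11, 14].

χ(G) = 4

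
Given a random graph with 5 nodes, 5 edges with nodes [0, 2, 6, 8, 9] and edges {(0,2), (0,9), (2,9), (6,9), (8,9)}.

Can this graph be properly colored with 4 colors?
Yes, G is 4-colorable

A valid 4-coloring: color 1: [9]; color 2: [2, 6, 8]; color 3: [0].
(χ(G) = 3 ≤ 4.)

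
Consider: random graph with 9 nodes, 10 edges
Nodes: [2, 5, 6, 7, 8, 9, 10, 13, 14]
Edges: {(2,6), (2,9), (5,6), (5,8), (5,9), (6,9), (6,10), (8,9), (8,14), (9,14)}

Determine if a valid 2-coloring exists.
The clique on vertices [2, 6, 9] has size 3 > 2, so it alone needs 3 colors.

No, G is not 2-colorable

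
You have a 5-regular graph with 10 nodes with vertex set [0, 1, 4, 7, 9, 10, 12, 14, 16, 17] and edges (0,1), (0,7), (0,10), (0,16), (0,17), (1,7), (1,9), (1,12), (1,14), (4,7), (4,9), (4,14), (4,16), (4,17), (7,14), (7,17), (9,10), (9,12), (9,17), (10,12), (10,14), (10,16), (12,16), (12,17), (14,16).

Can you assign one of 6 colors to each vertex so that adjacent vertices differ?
A valid 6-coloring: color 1: [1, 16, 17]; color 2: [7, 9]; color 3: [0, 12, 14]; color 4: [4, 10].
(χ(G) = 4 ≤ 6.)

Yes, G is 6-colorable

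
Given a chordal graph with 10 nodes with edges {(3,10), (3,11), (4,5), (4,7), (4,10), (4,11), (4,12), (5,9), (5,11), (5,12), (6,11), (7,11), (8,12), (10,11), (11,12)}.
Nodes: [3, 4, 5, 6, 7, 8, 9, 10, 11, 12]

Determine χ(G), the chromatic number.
χ(G) = 4

Clique number ω(G) = 4 (lower bound: χ ≥ ω).
The clique on [4, 5, 11, 12] has size 4, forcing χ ≥ 4, and the coloring below uses 4 colors, so χ(G) = 4.
A valid 4-coloring: color 1: [8, 9, 11]; color 2: [3, 4, 6]; color 3: [7, 10, 12]; color 4: [5].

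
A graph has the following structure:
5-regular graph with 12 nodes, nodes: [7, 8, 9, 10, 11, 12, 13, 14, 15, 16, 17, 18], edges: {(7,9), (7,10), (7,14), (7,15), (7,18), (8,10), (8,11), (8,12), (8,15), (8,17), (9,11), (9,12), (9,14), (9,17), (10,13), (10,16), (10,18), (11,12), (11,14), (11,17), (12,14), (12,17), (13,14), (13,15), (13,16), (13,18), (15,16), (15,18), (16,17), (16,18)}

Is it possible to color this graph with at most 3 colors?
No, G is not 3-colorable

The clique on vertices [8, 11, 12, 17] has size 4 > 3, so it alone needs 4 colors.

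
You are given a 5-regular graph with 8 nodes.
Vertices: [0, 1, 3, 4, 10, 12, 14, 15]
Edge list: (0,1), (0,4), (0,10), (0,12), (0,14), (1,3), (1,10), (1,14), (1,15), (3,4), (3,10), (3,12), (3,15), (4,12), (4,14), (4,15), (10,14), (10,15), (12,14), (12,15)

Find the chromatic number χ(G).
χ(G) = 4

Clique number ω(G) = 4 (lower bound: χ ≥ ω).
The clique on [0, 1, 10, 14] has size 4, forcing χ ≥ 4, and the coloring below uses 4 colors, so χ(G) = 4.
A valid 4-coloring: color 1: [0, 3]; color 2: [1, 12]; color 3: [14, 15]; color 4: [4, 10].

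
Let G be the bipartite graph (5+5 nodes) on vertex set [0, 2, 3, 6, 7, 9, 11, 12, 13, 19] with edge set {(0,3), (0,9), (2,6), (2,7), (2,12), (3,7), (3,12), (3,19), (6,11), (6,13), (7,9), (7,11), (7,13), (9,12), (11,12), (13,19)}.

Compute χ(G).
χ(G) = 2

Clique number ω(G) = 2 (lower bound: χ ≥ ω).
The graph is bipartite (no odd cycle), so 2 colors suffice: χ(G) = 2.
A valid 2-coloring: color 1: [0, 6, 7, 12, 19]; color 2: [2, 3, 9, 11, 13].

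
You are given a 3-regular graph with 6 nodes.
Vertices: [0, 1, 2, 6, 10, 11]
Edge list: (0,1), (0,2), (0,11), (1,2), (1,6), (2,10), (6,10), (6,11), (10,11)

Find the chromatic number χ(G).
Clique number ω(G) = 3 (lower bound: χ ≥ ω).
The clique on [0, 1, 2] has size 3, forcing χ ≥ 3, and the coloring below uses 3 colors, so χ(G) = 3.
A valid 3-coloring: color 1: [0, 6]; color 2: [1, 10]; color 3: [2, 11].

χ(G) = 3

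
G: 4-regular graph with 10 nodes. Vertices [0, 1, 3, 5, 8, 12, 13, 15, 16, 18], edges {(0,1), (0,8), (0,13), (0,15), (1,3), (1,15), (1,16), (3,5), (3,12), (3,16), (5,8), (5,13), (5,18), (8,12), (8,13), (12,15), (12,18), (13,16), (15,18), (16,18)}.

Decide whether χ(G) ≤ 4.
A valid 4-coloring: color 1: [0, 5, 12, 16]; color 2: [1, 13, 18]; color 3: [3, 8, 15].
(χ(G) = 3 ≤ 4.)

Yes, G is 4-colorable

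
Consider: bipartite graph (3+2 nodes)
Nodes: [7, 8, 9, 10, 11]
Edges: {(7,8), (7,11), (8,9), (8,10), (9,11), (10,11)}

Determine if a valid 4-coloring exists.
Yes, G is 4-colorable

A valid 4-coloring: color 1: [8, 11]; color 2: [7, 9, 10].
(χ(G) = 2 ≤ 4.)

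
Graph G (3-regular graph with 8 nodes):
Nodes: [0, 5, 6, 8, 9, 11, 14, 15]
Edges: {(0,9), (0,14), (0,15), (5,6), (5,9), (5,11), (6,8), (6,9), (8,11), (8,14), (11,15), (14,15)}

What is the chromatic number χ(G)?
Clique number ω(G) = 3 (lower bound: χ ≥ ω).
The clique on [0, 14, 15] has size 3, forcing χ ≥ 3, and the coloring below uses 3 colors, so χ(G) = 3.
A valid 3-coloring: color 1: [0, 5, 8]; color 2: [6, 11, 14]; color 3: [9, 15].

χ(G) = 3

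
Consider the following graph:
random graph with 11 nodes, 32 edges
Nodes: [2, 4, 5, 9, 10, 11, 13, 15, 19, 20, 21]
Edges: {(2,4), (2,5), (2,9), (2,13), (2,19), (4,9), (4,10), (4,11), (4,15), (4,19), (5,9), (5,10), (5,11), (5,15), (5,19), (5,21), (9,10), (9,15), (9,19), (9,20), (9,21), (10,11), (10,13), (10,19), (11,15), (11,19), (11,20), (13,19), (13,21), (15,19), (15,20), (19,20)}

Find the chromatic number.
Clique number ω(G) = 4 (lower bound: χ ≥ ω).
The clique on [9, 15, 19, 20] has size 4, forcing χ ≥ 4, and the coloring below uses 4 colors, so χ(G) = 4.
A valid 4-coloring: color 1: [19, 21]; color 2: [9, 11, 13]; color 3: [4, 5, 20]; color 4: [2, 10, 15].

χ(G) = 4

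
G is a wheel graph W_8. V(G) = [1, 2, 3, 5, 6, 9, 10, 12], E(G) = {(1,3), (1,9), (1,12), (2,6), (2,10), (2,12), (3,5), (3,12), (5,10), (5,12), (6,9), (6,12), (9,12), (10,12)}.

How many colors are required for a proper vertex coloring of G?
Clique number ω(G) = 3 (lower bound: χ ≥ ω).
Odd cycle [6, 2, 10, 5, 3, 1, 9] needs 3 colors (χ ≥ 3).
Vertex 12 is adjacent to every vertex of [1, 2, 3, 5, 6, 9, 10], which already need 3 colors among themselves, so 12 needs a new color (χ ≥ 4).
The coloring below uses 4 colors, so χ(G) = 4.
A valid 4-coloring: color 1: [12]; color 2: [1, 6, 10]; color 3: [2, 5, 9]; color 4: [3].

χ(G) = 4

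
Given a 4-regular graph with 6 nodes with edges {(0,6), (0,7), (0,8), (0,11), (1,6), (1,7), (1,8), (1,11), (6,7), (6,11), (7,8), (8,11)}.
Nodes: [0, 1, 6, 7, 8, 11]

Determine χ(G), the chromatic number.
χ(G) = 3

Clique number ω(G) = 3 (lower bound: χ ≥ ω).
The clique on [0, 8, 11] has size 3, forcing χ ≥ 3, and the coloring below uses 3 colors, so χ(G) = 3.
A valid 3-coloring: color 1: [6, 8]; color 2: [0, 1]; color 3: [7, 11].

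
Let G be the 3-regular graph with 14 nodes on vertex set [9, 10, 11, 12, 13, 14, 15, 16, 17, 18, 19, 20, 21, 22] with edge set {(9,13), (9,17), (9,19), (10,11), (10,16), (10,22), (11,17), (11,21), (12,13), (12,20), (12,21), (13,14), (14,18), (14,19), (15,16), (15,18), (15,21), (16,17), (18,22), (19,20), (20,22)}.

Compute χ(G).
χ(G) = 3

Clique number ω(G) = 2 (lower bound: χ ≥ ω).
Odd cycle [14, 19, 20, 22, 18] needs 3 colors (χ ≥ 3).
The coloring below uses 3 colors, so χ(G) = 3.
A valid 3-coloring: color 1: [13, 16, 18, 20, 21]; color 2: [10, 12, 15, 17, 19]; color 3: [9, 11, 14, 22].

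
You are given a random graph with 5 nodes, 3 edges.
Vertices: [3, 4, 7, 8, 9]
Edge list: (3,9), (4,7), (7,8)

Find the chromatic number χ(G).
Clique number ω(G) = 2 (lower bound: χ ≥ ω).
The graph is bipartite (no odd cycle), so 2 colors suffice: χ(G) = 2.
A valid 2-coloring: color 1: [3, 7]; color 2: [4, 8, 9].

χ(G) = 2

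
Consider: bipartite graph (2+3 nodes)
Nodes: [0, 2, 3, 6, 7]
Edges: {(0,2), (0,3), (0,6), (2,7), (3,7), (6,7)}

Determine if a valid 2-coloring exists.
A valid 2-coloring: color 1: [0, 7]; color 2: [2, 3, 6].
(χ(G) = 2 ≤ 2.)

Yes, G is 2-colorable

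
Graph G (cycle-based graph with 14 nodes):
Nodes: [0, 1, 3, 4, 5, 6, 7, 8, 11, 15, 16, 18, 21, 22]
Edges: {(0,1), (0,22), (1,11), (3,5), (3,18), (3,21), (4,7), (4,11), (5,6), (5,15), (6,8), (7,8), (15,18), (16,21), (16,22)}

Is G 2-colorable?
Yes, G is 2-colorable

A valid 2-coloring: color 1: [1, 4, 5, 8, 18, 21, 22]; color 2: [0, 3, 6, 7, 11, 15, 16].
(χ(G) = 2 ≤ 2.)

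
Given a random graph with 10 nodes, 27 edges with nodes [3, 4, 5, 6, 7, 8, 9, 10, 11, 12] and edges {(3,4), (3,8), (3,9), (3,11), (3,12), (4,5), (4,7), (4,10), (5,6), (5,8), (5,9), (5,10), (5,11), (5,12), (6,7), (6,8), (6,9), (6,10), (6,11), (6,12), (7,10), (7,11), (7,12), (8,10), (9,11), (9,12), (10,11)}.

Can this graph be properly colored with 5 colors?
Yes, G is 5-colorable

A valid 5-coloring: color 1: [3, 6]; color 2: [5, 7]; color 3: [9, 10]; color 4: [4, 8, 11, 12].
(χ(G) = 4 ≤ 5.)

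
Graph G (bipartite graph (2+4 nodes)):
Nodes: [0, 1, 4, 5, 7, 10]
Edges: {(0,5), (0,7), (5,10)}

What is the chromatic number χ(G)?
χ(G) = 2

Clique number ω(G) = 2 (lower bound: χ ≥ ω).
The graph is bipartite (no odd cycle), so 2 colors suffice: χ(G) = 2.
A valid 2-coloring: color 1: [0, 1, 4, 10]; color 2: [5, 7].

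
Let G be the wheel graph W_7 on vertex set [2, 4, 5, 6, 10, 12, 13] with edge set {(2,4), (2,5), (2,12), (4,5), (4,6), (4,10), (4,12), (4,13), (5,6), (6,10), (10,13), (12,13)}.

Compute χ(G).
Clique number ω(G) = 3 (lower bound: χ ≥ ω).
The clique on [2, 4, 12] has size 3, forcing χ ≥ 3, and the coloring below uses 3 colors, so χ(G) = 3.
A valid 3-coloring: color 1: [4]; color 2: [2, 6, 13]; color 3: [5, 10, 12].

χ(G) = 3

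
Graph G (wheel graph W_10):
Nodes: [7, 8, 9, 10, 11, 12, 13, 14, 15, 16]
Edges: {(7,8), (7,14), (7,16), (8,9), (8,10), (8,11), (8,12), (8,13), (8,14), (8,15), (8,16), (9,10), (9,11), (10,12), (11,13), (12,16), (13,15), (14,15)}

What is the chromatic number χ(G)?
χ(G) = 4

Clique number ω(G) = 3 (lower bound: χ ≥ ω).
Odd cycle [12, 16, 7, 14, 15, 13, 11, 9, 10] needs 3 colors (χ ≥ 3).
Vertex 8 is adjacent to every vertex of [7, 9, 10, 11, 12, 13, 14, 15, 16], which already need 3 colors among themselves, so 8 needs a new color (χ ≥ 4).
The coloring below uses 4 colors, so χ(G) = 4.
A valid 4-coloring: color 1: [8]; color 2: [7, 9, 12, 15]; color 3: [10, 13, 14, 16]; color 4: [11].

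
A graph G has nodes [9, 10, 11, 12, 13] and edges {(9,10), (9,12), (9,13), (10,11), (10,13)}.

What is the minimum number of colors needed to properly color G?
χ(G) = 3

Clique number ω(G) = 3 (lower bound: χ ≥ ω).
The clique on [9, 10, 13] has size 3, forcing χ ≥ 3, and the coloring below uses 3 colors, so χ(G) = 3.
A valid 3-coloring: color 1: [10, 12]; color 2: [9, 11]; color 3: [13].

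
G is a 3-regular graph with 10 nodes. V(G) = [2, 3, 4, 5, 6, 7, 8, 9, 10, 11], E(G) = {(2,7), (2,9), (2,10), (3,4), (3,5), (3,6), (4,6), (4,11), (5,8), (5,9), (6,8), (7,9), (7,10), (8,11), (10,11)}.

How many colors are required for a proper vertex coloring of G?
Clique number ω(G) = 3 (lower bound: χ ≥ ω).
The clique on [2, 7, 9] has size 3, forcing χ ≥ 3, and the coloring below uses 3 colors, so χ(G) = 3.
A valid 3-coloring: color 1: [4, 8, 9, 10]; color 2: [3, 7, 11]; color 3: [2, 5, 6].

χ(G) = 3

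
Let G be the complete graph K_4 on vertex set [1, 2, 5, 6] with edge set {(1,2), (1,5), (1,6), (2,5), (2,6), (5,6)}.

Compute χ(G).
χ(G) = 4

Clique number ω(G) = 4 (lower bound: χ ≥ ω).
The clique on [1, 2, 5, 6] has size 4, forcing χ ≥ 4, and the coloring below uses 4 colors, so χ(G) = 4.
A valid 4-coloring: color 1: [5]; color 2: [2]; color 3: [6]; color 4: [1].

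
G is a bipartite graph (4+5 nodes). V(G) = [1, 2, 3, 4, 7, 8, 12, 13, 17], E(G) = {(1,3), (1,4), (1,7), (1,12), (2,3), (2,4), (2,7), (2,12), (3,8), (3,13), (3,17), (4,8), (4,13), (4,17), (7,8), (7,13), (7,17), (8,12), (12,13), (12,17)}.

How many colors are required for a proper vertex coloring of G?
χ(G) = 2

Clique number ω(G) = 2 (lower bound: χ ≥ ω).
The graph is bipartite (no odd cycle), so 2 colors suffice: χ(G) = 2.
A valid 2-coloring: color 1: [3, 4, 7, 12]; color 2: [1, 2, 8, 13, 17].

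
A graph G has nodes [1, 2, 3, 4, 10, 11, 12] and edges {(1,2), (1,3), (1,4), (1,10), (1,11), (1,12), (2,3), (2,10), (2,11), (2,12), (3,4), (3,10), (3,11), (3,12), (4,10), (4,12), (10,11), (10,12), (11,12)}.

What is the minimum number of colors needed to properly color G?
χ(G) = 6

Clique number ω(G) = 6 (lower bound: χ ≥ ω).
The clique on [1, 2, 3, 10, 11, 12] has size 6, forcing χ ≥ 6, and the coloring below uses 6 colors, so χ(G) = 6.
A valid 6-coloring: color 1: [3]; color 2: [12]; color 3: [1]; color 4: [10]; color 5: [2, 4]; color 6: [11].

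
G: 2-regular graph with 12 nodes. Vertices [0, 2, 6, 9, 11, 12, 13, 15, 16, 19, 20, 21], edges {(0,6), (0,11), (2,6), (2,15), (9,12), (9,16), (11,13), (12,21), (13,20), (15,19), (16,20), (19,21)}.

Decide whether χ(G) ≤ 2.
Yes, G is 2-colorable

A valid 2-coloring: color 1: [6, 9, 11, 15, 20, 21]; color 2: [0, 2, 12, 13, 16, 19].
(χ(G) = 2 ≤ 2.)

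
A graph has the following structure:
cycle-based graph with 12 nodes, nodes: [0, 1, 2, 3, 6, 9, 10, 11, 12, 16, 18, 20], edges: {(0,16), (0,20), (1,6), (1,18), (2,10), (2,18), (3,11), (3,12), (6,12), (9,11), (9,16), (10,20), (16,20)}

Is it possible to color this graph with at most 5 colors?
Yes, G is 5-colorable

A valid 5-coloring: color 1: [1, 2, 11, 12, 16]; color 2: [3, 6, 9, 18, 20]; color 3: [0, 10].
(χ(G) = 3 ≤ 5.)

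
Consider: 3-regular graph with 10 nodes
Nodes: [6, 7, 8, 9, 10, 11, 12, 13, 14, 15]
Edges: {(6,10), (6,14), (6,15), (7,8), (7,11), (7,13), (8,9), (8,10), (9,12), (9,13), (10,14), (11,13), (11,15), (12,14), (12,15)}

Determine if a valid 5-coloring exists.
Yes, G is 5-colorable

A valid 5-coloring: color 1: [7, 9, 10, 15]; color 2: [6, 8, 12, 13]; color 3: [11, 14].
(χ(G) = 3 ≤ 5.)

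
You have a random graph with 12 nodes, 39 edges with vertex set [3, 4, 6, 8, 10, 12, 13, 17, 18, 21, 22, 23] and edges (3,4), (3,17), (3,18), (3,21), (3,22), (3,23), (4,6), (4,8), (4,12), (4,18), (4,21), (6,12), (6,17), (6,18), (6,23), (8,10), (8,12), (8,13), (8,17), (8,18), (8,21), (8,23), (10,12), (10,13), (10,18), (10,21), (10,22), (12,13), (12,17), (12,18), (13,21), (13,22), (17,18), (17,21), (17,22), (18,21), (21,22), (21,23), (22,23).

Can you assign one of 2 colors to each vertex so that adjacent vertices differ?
No, G is not 2-colorable

The clique on vertices [8, 12, 17, 18] has size 4 > 2, so it alone needs 4 colors.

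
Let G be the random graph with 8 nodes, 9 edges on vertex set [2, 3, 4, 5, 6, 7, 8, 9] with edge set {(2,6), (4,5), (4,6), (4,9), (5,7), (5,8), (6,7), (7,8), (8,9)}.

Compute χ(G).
Clique number ω(G) = 3 (lower bound: χ ≥ ω).
The clique on [5, 7, 8] has size 3, forcing χ ≥ 3, and the coloring below uses 3 colors, so χ(G) = 3.
A valid 3-coloring: color 1: [3, 5, 6, 9]; color 2: [2, 4, 8]; color 3: [7].

χ(G) = 3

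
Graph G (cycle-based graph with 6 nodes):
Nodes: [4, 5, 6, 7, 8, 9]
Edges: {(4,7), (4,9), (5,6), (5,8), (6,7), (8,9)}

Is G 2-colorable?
Yes, G is 2-colorable

A valid 2-coloring: color 1: [5, 7, 9]; color 2: [4, 6, 8].
(χ(G) = 2 ≤ 2.)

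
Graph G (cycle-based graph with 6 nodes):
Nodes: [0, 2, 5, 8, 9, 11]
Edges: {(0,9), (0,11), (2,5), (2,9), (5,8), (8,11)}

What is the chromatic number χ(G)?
χ(G) = 2

Clique number ω(G) = 2 (lower bound: χ ≥ ω).
The graph is bipartite (no odd cycle), so 2 colors suffice: χ(G) = 2.
A valid 2-coloring: color 1: [0, 2, 8]; color 2: [5, 9, 11].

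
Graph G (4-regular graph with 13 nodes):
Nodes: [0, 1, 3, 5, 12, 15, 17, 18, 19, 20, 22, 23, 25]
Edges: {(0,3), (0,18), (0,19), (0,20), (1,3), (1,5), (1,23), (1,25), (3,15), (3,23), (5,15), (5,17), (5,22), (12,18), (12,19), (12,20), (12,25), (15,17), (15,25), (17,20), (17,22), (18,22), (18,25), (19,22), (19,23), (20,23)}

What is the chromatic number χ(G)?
χ(G) = 3

Clique number ω(G) = 3 (lower bound: χ ≥ ω).
The clique on [1, 3, 23] has size 3, forcing χ ≥ 3, and the coloring below uses 3 colors, so χ(G) = 3.
A valid 3-coloring: color 1: [0, 17, 23, 25]; color 2: [1, 12, 15, 22]; color 3: [3, 5, 18, 19, 20].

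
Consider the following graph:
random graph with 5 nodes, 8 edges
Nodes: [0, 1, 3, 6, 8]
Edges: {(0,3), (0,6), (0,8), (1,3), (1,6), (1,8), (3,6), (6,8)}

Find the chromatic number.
χ(G) = 3

Clique number ω(G) = 3 (lower bound: χ ≥ ω).
The clique on [0, 6, 8] has size 3, forcing χ ≥ 3, and the coloring below uses 3 colors, so χ(G) = 3.
A valid 3-coloring: color 1: [6]; color 2: [3, 8]; color 3: [0, 1].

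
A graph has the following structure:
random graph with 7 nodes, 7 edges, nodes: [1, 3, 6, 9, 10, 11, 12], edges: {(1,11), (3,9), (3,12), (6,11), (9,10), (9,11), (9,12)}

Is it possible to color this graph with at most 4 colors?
A valid 4-coloring: color 1: [1, 6, 9]; color 2: [10, 11, 12]; color 3: [3].
(χ(G) = 3 ≤ 4.)

Yes, G is 4-colorable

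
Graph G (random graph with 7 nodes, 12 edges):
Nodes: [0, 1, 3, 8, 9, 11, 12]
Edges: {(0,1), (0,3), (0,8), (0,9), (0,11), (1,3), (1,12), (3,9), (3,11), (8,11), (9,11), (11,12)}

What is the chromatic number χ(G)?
χ(G) = 4

Clique number ω(G) = 4 (lower bound: χ ≥ ω).
The clique on [0, 3, 9, 11] has size 4, forcing χ ≥ 4, and the coloring below uses 4 colors, so χ(G) = 4.
A valid 4-coloring: color 1: [1, 11]; color 2: [0, 12]; color 3: [3, 8]; color 4: [9].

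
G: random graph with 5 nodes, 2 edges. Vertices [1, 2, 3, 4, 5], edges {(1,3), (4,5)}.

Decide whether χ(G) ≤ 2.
A valid 2-coloring: color 1: [2, 3, 5]; color 2: [1, 4].
(χ(G) = 2 ≤ 2.)

Yes, G is 2-colorable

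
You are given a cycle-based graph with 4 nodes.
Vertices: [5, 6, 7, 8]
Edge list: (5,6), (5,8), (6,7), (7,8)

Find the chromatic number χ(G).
χ(G) = 2

Clique number ω(G) = 2 (lower bound: χ ≥ ω).
The graph is bipartite (no odd cycle), so 2 colors suffice: χ(G) = 2.
A valid 2-coloring: color 1: [5, 7]; color 2: [6, 8].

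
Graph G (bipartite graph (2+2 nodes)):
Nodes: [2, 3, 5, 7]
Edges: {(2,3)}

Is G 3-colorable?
A valid 3-coloring: color 1: [3, 5, 7]; color 2: [2].
(χ(G) = 2 ≤ 3.)

Yes, G is 3-colorable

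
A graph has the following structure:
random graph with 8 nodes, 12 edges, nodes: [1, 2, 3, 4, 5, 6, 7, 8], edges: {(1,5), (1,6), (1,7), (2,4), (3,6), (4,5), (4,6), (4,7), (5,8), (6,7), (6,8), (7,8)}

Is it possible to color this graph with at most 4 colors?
Yes, G is 4-colorable

A valid 4-coloring: color 1: [2, 5, 6]; color 2: [1, 3, 4, 8]; color 3: [7].
(χ(G) = 3 ≤ 4.)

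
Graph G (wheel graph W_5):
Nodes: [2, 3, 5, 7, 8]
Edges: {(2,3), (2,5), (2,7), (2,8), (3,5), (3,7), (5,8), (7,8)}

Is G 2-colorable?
The clique on vertices [2, 5, 8] has size 3 > 2, so it alone needs 3 colors.

No, G is not 2-colorable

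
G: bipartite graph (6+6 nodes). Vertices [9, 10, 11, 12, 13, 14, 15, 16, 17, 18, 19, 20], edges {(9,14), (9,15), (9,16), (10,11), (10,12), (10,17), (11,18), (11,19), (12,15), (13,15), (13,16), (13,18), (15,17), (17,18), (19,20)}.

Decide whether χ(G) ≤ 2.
Yes, G is 2-colorable

A valid 2-coloring: color 1: [10, 14, 15, 16, 18, 19]; color 2: [9, 11, 12, 13, 17, 20].
(χ(G) = 2 ≤ 2.)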